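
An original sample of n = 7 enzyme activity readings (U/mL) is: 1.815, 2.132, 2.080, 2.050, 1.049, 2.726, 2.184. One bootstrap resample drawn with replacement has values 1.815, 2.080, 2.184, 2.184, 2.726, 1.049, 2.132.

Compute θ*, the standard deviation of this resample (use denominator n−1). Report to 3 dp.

Mean = 2.0243; sum of squared deviations = 1.5531
s² = 1.5531 / 6 = 0.2589
s = √0.2589 = 0.509

θ* = 0.509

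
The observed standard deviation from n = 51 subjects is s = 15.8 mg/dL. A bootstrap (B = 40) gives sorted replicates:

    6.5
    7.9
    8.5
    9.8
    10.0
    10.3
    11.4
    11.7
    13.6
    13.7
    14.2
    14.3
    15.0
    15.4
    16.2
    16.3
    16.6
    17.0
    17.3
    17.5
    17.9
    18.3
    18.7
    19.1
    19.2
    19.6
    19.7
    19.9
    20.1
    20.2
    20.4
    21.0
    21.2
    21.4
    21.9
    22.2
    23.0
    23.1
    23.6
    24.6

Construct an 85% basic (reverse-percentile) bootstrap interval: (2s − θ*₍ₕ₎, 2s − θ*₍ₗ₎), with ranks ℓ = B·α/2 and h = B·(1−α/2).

Percentile endpoints at ranks 3 and 37: θ*₍3₎ = 8.5, θ*₍37₎ = 23.0.
Basic interval reflects these around s:
  lower = 2 × 15.8 − 23.0 = 8.6
  upper = 2 × 15.8 − 8.5 = 23.1

(8.6, 23.1)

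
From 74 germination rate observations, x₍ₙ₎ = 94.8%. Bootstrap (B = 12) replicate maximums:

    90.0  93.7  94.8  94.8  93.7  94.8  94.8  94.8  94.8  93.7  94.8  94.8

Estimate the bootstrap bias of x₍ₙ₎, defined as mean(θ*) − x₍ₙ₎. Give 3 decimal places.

mean(θ*) = (90.0 + 93.7 + 94.8 + 94.8 + 93.7 + 94.8 + 94.8 + 94.8 + 94.8 + 93.7 + 94.8 + 94.8) / 12 = 94.1250
bias = 94.1250 − 94.8

bias = −0.675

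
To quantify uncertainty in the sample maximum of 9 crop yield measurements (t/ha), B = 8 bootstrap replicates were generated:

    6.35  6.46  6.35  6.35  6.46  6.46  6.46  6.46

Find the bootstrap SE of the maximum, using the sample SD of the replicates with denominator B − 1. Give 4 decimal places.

SE* = 0.0569

Bootstrap SE is the standard deviation of the 8 replicate maximums.
Mean of replicates: (6.35 + 6.46 + 6.35 + 6.35 + 6.46 + 6.46 + 6.46 + 6.46) / 8 = 51.35000 / 8 = 6.41875
Sum of squared deviations: (−0.06875)² + (+0.04125)² + (−0.06875)² + (−0.06875)² + (+0.04125)² + (+0.04125)² + (+0.04125)² + (+0.04125)² = 0.02269
Variance = 0.02269 / 7 = 0.00324
SE* = √0.00324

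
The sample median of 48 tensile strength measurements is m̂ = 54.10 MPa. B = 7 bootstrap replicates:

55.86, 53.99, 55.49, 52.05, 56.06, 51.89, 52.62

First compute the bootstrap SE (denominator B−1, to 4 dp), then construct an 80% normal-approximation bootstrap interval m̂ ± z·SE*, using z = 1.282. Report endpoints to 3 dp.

Mean of replicates = 53.9943; sum of squared deviations = 20.0822; SE* = √(20.0822/6) = 1.8295
Margin = 1.282 × 1.8295 = 2.3454
Interval: 54.10 ± 2.3454

(51.755, 56.445)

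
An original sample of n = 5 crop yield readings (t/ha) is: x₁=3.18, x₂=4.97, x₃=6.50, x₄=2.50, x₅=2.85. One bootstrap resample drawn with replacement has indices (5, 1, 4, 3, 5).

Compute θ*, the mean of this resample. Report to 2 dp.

θ* = 3.58

Resample values: 2.85, 3.18, 2.50, 6.50, 2.85.
Mean = (2.85 + 3.18 + 2.50 + 6.50 + 2.85) / 5 = 17.880 / 5 = 3.58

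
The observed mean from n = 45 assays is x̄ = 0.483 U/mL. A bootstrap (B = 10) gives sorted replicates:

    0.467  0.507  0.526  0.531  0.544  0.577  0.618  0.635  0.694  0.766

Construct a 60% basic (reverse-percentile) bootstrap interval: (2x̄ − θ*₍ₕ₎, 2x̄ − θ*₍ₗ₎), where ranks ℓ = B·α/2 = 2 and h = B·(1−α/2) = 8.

Percentile endpoints at ranks 2 and 8: θ*₍2₎ = 0.507, θ*₍8₎ = 0.635.
Basic interval reflects these around x̄:
  lower = 2 × 0.483 − 0.635 = 0.331
  upper = 2 × 0.483 − 0.507 = 0.459

(0.331, 0.459)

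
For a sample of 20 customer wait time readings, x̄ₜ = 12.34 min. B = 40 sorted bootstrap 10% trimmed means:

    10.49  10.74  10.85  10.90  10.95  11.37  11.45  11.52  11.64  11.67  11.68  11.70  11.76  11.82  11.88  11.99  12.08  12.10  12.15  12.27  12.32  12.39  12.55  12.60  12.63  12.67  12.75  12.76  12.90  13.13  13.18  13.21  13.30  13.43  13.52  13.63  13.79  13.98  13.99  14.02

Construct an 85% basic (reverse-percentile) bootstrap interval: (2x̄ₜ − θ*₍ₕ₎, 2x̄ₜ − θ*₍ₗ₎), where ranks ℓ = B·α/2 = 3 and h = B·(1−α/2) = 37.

(10.89, 13.83)

Percentile endpoints at ranks 3 and 37: θ*₍3₎ = 10.85, θ*₍37₎ = 13.79.
Basic interval reflects these around x̄ₜ:
  lower = 2 × 12.34 − 13.79 = 10.89
  upper = 2 × 12.34 − 10.85 = 13.83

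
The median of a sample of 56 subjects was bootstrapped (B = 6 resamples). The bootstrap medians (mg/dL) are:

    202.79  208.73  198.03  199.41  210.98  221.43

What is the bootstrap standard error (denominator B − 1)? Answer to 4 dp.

SE* = 8.7497

Bootstrap SE is the standard deviation of the 6 replicate medians.
Mean of replicates: (202.79 + 208.73 + 198.03 + 199.41 + 210.98 + 221.43) / 6 = 1241.37000 / 6 = 206.89500
Sum of squared deviations: (−4.10500)² + (+1.83500)² + (−8.86500)² + (−7.48500)² + (+4.08500)² + (+14.53500)² = 382.78515
Variance = 382.78515 / 5 = 76.55703
SE* = √76.55703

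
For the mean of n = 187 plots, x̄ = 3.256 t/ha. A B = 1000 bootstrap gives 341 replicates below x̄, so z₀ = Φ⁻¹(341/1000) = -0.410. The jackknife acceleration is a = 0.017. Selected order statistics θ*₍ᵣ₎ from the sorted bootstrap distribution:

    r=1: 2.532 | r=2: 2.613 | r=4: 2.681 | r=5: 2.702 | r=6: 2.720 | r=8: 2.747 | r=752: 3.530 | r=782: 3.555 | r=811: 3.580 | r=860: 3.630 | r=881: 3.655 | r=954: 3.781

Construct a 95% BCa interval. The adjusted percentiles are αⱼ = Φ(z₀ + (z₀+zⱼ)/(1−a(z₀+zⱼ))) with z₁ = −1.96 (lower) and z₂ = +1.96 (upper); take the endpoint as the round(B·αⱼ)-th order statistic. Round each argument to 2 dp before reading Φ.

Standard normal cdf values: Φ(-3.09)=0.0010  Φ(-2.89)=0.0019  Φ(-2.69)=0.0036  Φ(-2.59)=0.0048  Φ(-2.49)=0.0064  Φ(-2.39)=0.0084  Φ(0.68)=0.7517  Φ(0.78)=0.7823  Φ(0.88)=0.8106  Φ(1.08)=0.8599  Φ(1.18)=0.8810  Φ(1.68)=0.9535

Lower: z₀ + z₁ = -0.410 + (-1.960) = -2.370; 1 − a(z₀+z₁) = 1 − (0.017)(-2.370) = 1.0403; argument = -0.410 + (-2.370)/1.0403 = -2.6882 → -2.69.
α₁ = Φ(-2.69) = 0.0036; rank = round(1000 × 0.0036) = 4; θ*₍4₎ = 2.681.
Upper: z₀ + z₂ = 1.550; 1 − a(z₀+z₂) = 0.9737; argument = 1.1819 → 1.18; α₂ = 0.8810; rank = 881; θ*₍881₎ = 3.655.

(2.681, 3.655)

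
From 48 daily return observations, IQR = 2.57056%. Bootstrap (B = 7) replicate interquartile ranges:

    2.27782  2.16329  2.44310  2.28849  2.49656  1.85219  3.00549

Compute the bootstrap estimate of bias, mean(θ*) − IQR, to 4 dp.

mean(θ*) = (2.27782 + 2.16329 + 2.44310 + 2.28849 + 2.49656 + 1.85219 + 3.00549) / 7 = 2.36099
bias = 2.36099 − 2.57056

bias = −0.2096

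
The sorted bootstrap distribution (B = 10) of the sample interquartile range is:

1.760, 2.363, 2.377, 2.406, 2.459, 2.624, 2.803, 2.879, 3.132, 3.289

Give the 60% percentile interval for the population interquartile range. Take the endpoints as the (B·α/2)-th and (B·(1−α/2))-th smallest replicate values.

α = 0.40; lower rank = 10 × 0.200 = 2; upper rank = 10 × 0.800 = 8.
The 2nd smallest replicate is 2.363; the 8th is 2.879.

(2.363, 2.879)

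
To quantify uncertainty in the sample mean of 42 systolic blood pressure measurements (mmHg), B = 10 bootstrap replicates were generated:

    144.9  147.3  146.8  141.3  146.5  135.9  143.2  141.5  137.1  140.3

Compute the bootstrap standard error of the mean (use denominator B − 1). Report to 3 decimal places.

Bootstrap SE is the standard deviation of the 10 replicate means.
Mean of replicates: (144.9 + 147.3 + 146.8 + 141.3 + 146.5 + 135.9 + 143.2 + 141.5 + 137.1 + 140.3) / 10 = 1424.8000 / 10 = 142.4800
Sum of squared deviations: (+2.4200)² + (+4.8200)² + (+4.3200)² + (−1.1800)² + (+4.0200)² + (−6.5800)² + (+0.7200)² + (−0.9800)² + (−5.3800)² + (−2.1800)² = 143.7760
Variance = 143.7760 / 9 = 15.9751
SE* = √15.9751

SE* = 3.997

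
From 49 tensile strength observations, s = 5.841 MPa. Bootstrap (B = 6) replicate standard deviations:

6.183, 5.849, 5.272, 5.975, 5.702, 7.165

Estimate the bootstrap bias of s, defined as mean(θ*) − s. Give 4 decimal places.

mean(θ*) = (6.183 + 5.849 + 5.272 + 5.975 + 5.702 + 7.165) / 6 = 6.02433
bias = 6.02433 − 5.841

bias = +0.1833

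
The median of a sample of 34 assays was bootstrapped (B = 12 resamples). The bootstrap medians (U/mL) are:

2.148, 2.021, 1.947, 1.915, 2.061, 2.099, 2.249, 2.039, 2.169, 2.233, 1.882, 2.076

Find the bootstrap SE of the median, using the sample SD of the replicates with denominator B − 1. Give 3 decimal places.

SE* = 0.118

Bootstrap SE is the standard deviation of the 12 replicate medians.
Mean of replicates: (2.148 + 2.021 + 1.947 + 1.915 + 2.061 + 2.099 + 2.249 + 2.039 + 2.169 + 2.233 + 1.882 + 2.076) / 12 = 24.8390 / 12 = 2.0699
Sum of squared deviations: (+0.0781)² + (−0.0489)² + (−0.1229)² + (−0.1549)² + (−0.0089)² + (+0.0291)² + (+0.1791)² + (−0.0309)² + (+0.0991)² + (+0.1631)² + (−0.1879)² + (+0.0061)² = 0.1533
Variance = 0.1533 / 11 = 0.0139
SE* = √0.0139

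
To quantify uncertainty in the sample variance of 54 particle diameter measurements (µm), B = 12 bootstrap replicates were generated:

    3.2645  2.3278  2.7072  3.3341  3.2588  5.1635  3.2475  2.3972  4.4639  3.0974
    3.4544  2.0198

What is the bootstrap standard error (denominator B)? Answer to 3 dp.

Bootstrap SE is the standard deviation of the 12 replicate variances.
Mean of replicates: (3.2645 + 2.3278 + 2.7072 + 3.3341 + 3.2588 + 5.1635 + 3.2475 + 2.3972 + 4.4639 + 3.0974 + 3.4544 + 2.0198) / 12 = 38.73610 / 12 = 3.22801
Sum of squared deviations: (+0.03649)² + (−0.90021)² + (−0.52081)² + (+0.10609)² + (+0.03079)² + (+1.93549)² + (+0.01949)² + (−0.83081)² + (+1.23589)² + (−0.13061)² + (+0.22639)² + (−1.20821)² = 8.58741
Variance = 8.58741 / 12 = 0.71562
SE* = √0.71562

SE* = 0.846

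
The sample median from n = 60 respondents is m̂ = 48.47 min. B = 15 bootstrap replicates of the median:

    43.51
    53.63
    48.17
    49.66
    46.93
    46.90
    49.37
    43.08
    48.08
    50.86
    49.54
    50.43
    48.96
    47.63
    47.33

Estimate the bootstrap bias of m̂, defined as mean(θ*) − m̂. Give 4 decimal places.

mean(θ*) = (43.51 + 53.63 + 48.17 + 49.66 + 46.93 + 46.90 + 49.37 + 43.08 + 48.08 + 50.86 + 49.54 + 50.43 + 48.96 + 47.63 + 47.33) / 15 = 48.27200
bias = 48.27200 − 48.47

bias = −0.1980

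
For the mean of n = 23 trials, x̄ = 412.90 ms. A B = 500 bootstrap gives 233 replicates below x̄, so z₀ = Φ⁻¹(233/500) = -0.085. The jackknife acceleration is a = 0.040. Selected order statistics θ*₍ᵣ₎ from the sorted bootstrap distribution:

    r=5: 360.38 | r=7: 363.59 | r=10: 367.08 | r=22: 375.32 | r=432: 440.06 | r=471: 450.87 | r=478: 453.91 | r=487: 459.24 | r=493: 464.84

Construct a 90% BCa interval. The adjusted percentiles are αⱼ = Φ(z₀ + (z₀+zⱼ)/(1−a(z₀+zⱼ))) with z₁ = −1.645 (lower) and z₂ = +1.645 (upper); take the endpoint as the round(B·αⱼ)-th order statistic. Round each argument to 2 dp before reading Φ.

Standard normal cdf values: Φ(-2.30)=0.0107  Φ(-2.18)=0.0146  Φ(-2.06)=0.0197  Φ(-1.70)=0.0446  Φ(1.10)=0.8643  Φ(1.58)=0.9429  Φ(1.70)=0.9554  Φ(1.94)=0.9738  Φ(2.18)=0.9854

(375.32, 450.87)

Lower: z₀ + z₁ = -0.085 + (-1.645) = -1.730; 1 − a(z₀+z₁) = 1 − (0.040)(-1.730) = 1.0692; argument = -0.085 + (-1.730)/1.0692 = -1.7030 → -1.70.
α₁ = Φ(-1.70) = 0.0446; rank = round(500 × 0.0446) = 22; θ*₍22₎ = 375.32.
Upper: z₀ + z₂ = 1.560; 1 − a(z₀+z₂) = 0.9376; argument = 1.5788 → 1.58; α₂ = 0.9429; rank = 471; θ*₍471₎ = 450.87.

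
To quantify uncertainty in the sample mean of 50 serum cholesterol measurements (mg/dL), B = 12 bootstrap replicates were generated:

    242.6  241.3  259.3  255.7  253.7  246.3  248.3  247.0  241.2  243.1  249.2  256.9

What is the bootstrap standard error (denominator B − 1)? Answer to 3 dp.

SE* = 6.341

Bootstrap SE is the standard deviation of the 12 replicate means.
Mean of replicates: (242.6 + 241.3 + 259.3 + 255.7 + 253.7 + 246.3 + 248.3 + 247.0 + 241.2 + 243.1 + 249.2 + 256.9) / 12 = 2984.6000 / 12 = 248.7167
Sum of squared deviations: (−6.1167)² + (−7.4167)² + (+10.5833)² + (+6.9833)² + (+4.9833)² + (−2.4167)² + (−0.4167)² + (−1.7167)² + (−7.5167)² + (−5.6167)² + (+0.4833)² + (+8.1833)² = 442.2367
Variance = 442.2367 / 11 = 40.2033
SE* = √40.2033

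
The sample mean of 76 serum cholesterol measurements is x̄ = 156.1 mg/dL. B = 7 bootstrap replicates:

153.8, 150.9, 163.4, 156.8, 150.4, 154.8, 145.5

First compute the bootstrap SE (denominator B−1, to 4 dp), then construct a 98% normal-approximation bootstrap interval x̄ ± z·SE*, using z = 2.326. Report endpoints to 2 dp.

Mean of replicates = 153.6571; sum of squared deviations = 190.8771; SE* = √(190.8771/6) = 5.6403
Margin = 2.326 × 5.6403 = 13.119
Interval: 156.1 ± 13.119

(142.98, 169.22)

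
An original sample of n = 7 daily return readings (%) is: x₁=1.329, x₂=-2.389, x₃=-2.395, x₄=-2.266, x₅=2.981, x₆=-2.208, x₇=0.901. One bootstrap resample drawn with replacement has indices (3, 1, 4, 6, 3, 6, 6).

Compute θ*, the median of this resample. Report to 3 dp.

Resample values: -2.395, 1.329, -2.266, -2.208, -2.395, -2.208, -2.208.
Sorted: -2.395, -2.395, -2.266, -2.208, -2.208, -2.208, 1.329
Median = middle value = -2.208

θ* = -2.208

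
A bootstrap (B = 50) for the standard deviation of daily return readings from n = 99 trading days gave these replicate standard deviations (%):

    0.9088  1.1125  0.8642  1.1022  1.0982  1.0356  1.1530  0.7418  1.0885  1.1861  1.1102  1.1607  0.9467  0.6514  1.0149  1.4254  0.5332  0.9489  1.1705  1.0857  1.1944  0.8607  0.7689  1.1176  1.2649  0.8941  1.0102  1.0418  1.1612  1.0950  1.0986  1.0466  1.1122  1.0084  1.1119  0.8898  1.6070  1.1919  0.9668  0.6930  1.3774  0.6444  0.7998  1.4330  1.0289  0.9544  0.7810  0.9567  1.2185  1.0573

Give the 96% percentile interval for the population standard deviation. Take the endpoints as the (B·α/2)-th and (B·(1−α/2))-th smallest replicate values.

(0.5332, 1.4330)

Sorted replicates: 0.5332, 0.6444, 0.6514, 0.6930, 0.7418, 0.7689, 0.7810, 0.7998, 0.8607, 0.8642, 0.8898, 0.8941, 0.9088, 0.9467, 0.9489, 0.9544, 0.9567, 0.9668, 1.0084, 1.0102, 1.0149, 1.0289, 1.0356, 1.0418, 1.0466, 1.0573, 1.0857, 1.0885, 1.0950, 1.0982, 1.0986, 1.1022, 1.1102, 1.1119, 1.1122, 1.1125, 1.1176, 1.1530, 1.1607, 1.1612, 1.1705, 1.1861, 1.1919, 1.1944, 1.2185, 1.2649, 1.3774, 1.4254, 1.4330, 1.6070
α = 0.04; lower rank = 50 × 0.020 = 1; upper rank = 50 × 0.980 = 49.
The 1st smallest replicate is 0.5332; the 49th is 1.4330.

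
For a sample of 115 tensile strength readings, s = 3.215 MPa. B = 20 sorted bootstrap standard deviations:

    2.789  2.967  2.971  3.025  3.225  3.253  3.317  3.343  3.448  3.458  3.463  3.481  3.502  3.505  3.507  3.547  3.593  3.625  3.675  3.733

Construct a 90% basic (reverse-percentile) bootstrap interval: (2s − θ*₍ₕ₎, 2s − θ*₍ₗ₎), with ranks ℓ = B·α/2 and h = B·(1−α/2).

Percentile endpoints at ranks 1 and 19: θ*₍1₎ = 2.789, θ*₍19₎ = 3.675.
Basic interval reflects these around s:
  lower = 2 × 3.215 − 3.675 = 2.755
  upper = 2 × 3.215 − 2.789 = 3.641

(2.755, 3.641)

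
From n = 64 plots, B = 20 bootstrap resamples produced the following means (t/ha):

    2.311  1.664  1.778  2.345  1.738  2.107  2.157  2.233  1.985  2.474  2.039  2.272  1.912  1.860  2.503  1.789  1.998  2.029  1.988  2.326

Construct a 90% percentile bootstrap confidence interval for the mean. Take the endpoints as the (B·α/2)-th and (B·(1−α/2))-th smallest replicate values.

Sorted replicates: 1.664, 1.738, 1.778, 1.789, 1.860, 1.912, 1.985, 1.988, 1.998, 2.029, 2.039, 2.107, 2.157, 2.233, 2.272, 2.311, 2.326, 2.345, 2.474, 2.503
α = 0.10; lower rank = 20 × 0.050 = 1; upper rank = 20 × 0.950 = 19.
The 1st smallest replicate is 1.664; the 19th is 2.474.

(1.664, 2.474)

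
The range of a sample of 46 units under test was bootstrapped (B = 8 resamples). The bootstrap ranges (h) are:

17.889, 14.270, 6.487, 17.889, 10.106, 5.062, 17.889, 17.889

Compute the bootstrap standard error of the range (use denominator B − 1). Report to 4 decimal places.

SE* = 5.4709

Bootstrap SE is the standard deviation of the 8 replicate ranges.
Mean of replicates: (17.889 + 14.270 + 6.487 + 17.889 + 10.106 + 5.062 + 17.889 + 17.889) / 8 = 107.48100 / 8 = 13.43512
Sum of squared deviations: (+4.45388)² + (+0.83488)² + (−6.94812)² + (+4.45388)² + (−3.32912)² + (−8.37312)² + (+4.45388)² + (+4.45388)² = 209.51376
Variance = 209.51376 / 7 = 29.93054
SE* = √29.93054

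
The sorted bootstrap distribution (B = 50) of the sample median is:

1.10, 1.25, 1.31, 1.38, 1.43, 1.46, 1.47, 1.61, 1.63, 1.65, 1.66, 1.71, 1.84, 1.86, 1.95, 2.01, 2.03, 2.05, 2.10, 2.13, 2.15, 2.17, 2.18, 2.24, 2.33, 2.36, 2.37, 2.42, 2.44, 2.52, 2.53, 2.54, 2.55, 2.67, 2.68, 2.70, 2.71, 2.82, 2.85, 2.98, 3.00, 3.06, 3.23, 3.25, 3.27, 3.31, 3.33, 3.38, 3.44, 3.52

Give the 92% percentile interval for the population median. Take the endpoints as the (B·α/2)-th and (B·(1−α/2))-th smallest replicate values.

(1.25, 3.38)

α = 0.08; lower rank = 50 × 0.040 = 2; upper rank = 50 × 0.960 = 48.
The 2nd smallest replicate is 1.25; the 48th is 3.38.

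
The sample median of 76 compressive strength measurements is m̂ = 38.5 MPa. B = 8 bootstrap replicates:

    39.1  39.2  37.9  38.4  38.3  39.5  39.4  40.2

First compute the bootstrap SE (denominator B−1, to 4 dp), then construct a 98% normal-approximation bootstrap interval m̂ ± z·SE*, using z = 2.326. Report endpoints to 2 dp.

Mean of replicates = 39.0000; sum of squared deviations = 3.9600; SE* = √(3.9600/7) = 0.7521
Margin = 2.326 × 0.7521 = 1.749
Interval: 38.5 ± 1.749

(36.75, 40.25)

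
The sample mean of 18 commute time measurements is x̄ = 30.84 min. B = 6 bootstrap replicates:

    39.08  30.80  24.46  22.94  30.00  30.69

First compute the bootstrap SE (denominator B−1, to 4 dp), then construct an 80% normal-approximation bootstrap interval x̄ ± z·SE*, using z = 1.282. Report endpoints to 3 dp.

Mean of replicates = 29.6617; sum of squared deviations = 163.4109; SE* = √(163.4109/5) = 5.7168
Margin = 1.282 × 5.7168 = 7.3289
Interval: 30.84 ± 7.3289

(23.511, 38.169)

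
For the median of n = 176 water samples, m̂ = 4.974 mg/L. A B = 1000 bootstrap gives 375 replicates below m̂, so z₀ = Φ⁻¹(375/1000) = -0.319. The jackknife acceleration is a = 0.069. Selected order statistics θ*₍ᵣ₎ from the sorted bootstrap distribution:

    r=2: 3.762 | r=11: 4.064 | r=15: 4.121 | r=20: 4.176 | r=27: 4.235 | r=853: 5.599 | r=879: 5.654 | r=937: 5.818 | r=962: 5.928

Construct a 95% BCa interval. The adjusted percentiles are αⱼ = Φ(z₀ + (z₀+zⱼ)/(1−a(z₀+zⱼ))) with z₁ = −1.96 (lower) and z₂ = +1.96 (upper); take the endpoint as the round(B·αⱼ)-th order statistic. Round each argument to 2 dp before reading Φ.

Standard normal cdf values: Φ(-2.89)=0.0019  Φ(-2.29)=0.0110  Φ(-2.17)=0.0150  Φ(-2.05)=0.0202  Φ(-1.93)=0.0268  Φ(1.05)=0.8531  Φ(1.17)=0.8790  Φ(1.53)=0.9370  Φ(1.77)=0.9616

Lower: z₀ + z₁ = -0.319 + (-1.960) = -2.279; 1 − a(z₀+z₁) = 1 − (0.069)(-2.279) = 1.1573; argument = -0.319 + (-2.279)/1.1573 = -2.2883 → -2.29.
α₁ = Φ(-2.29) = 0.0110; rank = round(1000 × 0.0110) = 11; θ*₍11₎ = 4.064.
Upper: z₀ + z₂ = 1.641; 1 − a(z₀+z₂) = 0.8868; argument = 1.5315 → 1.53; α₂ = 0.9370; rank = 937; θ*₍937₎ = 5.818.

(4.064, 5.818)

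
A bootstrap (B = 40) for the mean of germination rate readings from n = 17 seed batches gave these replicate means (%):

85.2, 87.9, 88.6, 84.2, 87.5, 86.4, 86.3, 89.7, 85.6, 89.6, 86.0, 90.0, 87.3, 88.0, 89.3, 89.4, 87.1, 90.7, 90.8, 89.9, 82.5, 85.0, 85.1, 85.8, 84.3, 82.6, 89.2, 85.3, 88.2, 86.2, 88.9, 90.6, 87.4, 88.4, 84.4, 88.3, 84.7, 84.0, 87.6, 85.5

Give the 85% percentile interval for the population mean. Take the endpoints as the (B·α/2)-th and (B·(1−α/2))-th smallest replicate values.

Sorted replicates: 82.5, 82.6, 84.0, 84.2, 84.3, 84.4, 84.7, 85.0, 85.1, 85.2, 85.3, 85.5, 85.6, 85.8, 86.0, 86.2, 86.3, 86.4, 87.1, 87.3, 87.4, 87.5, 87.6, 87.9, 88.0, 88.2, 88.3, 88.4, 88.6, 88.9, 89.2, 89.3, 89.4, 89.6, 89.7, 89.9, 90.0, 90.6, 90.7, 90.8
α = 0.15; lower rank = 40 × 0.075 = 3; upper rank = 40 × 0.925 = 37.
The 3rd smallest replicate is 84.0; the 37th is 90.0.

(84.0, 90.0)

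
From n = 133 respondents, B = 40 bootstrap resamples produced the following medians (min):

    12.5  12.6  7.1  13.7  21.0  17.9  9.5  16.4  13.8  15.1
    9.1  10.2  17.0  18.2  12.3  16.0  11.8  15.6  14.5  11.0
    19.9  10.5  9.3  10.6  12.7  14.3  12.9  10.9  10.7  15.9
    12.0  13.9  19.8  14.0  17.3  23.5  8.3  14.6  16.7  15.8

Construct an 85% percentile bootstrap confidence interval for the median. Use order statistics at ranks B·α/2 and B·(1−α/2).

(9.1, 19.8)

Sorted replicates: 7.1, 8.3, 9.1, 9.3, 9.5, 10.2, 10.5, 10.6, 10.7, 10.9, 11.0, 11.8, 12.0, 12.3, 12.5, 12.6, 12.7, 12.9, 13.7, 13.8, 13.9, 14.0, 14.3, 14.5, 14.6, 15.1, 15.6, 15.8, 15.9, 16.0, 16.4, 16.7, 17.0, 17.3, 17.9, 18.2, 19.8, 19.9, 21.0, 23.5
α = 0.15; lower rank = 40 × 0.075 = 3; upper rank = 40 × 0.925 = 37.
The 3rd smallest replicate is 9.1; the 37th is 19.8.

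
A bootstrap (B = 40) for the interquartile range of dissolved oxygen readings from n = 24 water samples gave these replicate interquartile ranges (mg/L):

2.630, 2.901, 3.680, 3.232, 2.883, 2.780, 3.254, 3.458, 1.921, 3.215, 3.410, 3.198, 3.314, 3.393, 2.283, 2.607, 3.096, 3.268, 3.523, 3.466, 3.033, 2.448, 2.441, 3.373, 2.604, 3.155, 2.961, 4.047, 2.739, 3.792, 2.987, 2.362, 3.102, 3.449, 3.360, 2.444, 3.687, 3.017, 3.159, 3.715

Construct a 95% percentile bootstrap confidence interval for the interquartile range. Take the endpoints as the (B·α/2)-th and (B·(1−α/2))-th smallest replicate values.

(1.921, 3.792)

Sorted replicates: 1.921, 2.283, 2.362, 2.441, 2.444, 2.448, 2.604, 2.607, 2.630, 2.739, 2.780, 2.883, 2.901, 2.961, 2.987, 3.017, 3.033, 3.096, 3.102, 3.155, 3.159, 3.198, 3.215, 3.232, 3.254, 3.268, 3.314, 3.360, 3.373, 3.393, 3.410, 3.449, 3.458, 3.466, 3.523, 3.680, 3.687, 3.715, 3.792, 4.047
α = 0.05; lower rank = 40 × 0.025 = 1; upper rank = 40 × 0.975 = 39.
The 1st smallest replicate is 1.921; the 39th is 3.792.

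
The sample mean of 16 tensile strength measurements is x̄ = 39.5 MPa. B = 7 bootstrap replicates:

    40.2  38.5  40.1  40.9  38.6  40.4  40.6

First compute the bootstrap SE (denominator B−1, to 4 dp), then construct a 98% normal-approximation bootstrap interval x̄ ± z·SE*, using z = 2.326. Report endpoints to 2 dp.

Mean of replicates = 39.9000; sum of squared deviations = 5.5200; SE* = √(5.5200/6) = 0.9592
Margin = 2.326 × 0.9592 = 2.231
Interval: 39.5 ± 2.231

(37.27, 41.73)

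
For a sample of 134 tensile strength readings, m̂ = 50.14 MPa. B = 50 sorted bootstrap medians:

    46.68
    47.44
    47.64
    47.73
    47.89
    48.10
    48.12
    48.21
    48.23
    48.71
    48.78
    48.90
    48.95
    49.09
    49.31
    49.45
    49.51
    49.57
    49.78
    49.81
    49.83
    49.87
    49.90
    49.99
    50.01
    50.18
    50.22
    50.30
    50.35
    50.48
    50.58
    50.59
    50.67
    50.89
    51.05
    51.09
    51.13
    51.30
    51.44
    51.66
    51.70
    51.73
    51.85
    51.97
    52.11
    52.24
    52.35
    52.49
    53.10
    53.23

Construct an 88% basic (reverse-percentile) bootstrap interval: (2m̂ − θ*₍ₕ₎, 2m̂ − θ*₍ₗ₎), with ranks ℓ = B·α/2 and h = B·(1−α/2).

Percentile endpoints at ranks 3 and 47: θ*₍3₎ = 47.64, θ*₍47₎ = 52.35.
Basic interval reflects these around m̂:
  lower = 2 × 50.14 − 52.35 = 47.93
  upper = 2 × 50.14 − 47.64 = 52.64

(47.93, 52.64)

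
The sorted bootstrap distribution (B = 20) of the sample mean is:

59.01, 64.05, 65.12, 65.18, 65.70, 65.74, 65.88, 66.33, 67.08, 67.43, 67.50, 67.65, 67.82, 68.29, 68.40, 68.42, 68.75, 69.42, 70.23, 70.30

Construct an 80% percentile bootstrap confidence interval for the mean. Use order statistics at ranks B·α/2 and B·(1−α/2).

α = 0.20; lower rank = 20 × 0.100 = 2; upper rank = 20 × 0.900 = 18.
The 2nd smallest replicate is 64.05; the 18th is 69.42.

(64.05, 69.42)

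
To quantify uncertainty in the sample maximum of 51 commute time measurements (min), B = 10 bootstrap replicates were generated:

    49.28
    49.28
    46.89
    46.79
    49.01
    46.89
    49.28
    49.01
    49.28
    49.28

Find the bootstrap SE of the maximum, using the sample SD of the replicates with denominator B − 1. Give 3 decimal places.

Bootstrap SE is the standard deviation of the 10 replicate maximums.
Mean of replicates: (49.28 + 49.28 + 46.89 + 46.79 + 49.01 + 46.89 + 49.28 + 49.01 + 49.28 + 49.28) / 10 = 484.9900 / 10 = 48.4990
Sum of squared deviations: (+0.7810)² + (+0.7810)² + (−1.6090)² + (−1.7090)² + (+0.5110)² + (−1.6090)² + (+0.7810)² + (+0.5110)² + (+0.7810)² + (+0.7810)² = 11.6705
Variance = 11.6705 / 9 = 1.2967
SE* = √1.2967

SE* = 1.139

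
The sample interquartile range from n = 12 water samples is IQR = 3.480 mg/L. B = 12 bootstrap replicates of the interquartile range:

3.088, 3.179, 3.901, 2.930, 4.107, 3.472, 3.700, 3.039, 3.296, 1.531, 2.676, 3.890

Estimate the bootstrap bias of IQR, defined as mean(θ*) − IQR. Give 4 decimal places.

mean(θ*) = (3.088 + 3.179 + 3.901 + 2.930 + 4.107 + 3.472 + 3.700 + 3.039 + 3.296 + 1.531 + 2.676 + 3.890) / 12 = 3.23408
bias = 3.23408 − 3.480

bias = −0.2459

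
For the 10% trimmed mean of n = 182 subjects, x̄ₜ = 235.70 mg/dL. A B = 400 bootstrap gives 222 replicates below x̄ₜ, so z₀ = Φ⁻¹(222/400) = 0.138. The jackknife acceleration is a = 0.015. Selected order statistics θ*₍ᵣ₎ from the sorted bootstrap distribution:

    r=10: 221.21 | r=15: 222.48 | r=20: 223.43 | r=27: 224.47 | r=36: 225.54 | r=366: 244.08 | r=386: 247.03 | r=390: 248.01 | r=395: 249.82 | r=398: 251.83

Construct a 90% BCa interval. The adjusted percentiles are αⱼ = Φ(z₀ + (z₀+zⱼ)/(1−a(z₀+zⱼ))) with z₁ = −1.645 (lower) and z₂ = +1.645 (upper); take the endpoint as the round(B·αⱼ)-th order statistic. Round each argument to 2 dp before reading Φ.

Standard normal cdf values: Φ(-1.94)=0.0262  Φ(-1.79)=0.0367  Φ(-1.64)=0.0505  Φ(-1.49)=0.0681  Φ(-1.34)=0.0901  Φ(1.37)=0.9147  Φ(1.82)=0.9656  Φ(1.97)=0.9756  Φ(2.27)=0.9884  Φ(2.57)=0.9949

Lower: z₀ + z₁ = 0.138 + (-1.645) = -1.507; 1 − a(z₀+z₁) = 1 − (0.015)(-1.507) = 1.0226; argument = 0.138 + (-1.507)/1.0226 = -1.3357 → -1.34.
α₁ = Φ(-1.34) = 0.0901; rank = round(400 × 0.0901) = 36; θ*₍36₎ = 225.54.
Upper: z₀ + z₂ = 1.783; 1 − a(z₀+z₂) = 0.9733; argument = 1.9700 → 1.97; α₂ = 0.9756; rank = 390; θ*₍390₎ = 248.01.

(225.54, 248.01)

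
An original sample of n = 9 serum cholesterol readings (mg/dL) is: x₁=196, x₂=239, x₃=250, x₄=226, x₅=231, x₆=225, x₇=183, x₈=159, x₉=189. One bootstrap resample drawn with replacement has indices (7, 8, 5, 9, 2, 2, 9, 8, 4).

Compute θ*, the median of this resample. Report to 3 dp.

Resample values: 183, 159, 231, 189, 239, 239, 189, 159, 226.
Sorted: 159, 159, 183, 189, 189, 226, 231, 239, 239
Median = middle value = 189.000

θ* = 189.000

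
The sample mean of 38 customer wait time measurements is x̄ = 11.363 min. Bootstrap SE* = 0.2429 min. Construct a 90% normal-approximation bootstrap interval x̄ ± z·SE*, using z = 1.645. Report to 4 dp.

Margin = 1.645 × 0.2429 = 0.39957
Interval: 11.363 ± 0.39957

(10.9634, 11.7626)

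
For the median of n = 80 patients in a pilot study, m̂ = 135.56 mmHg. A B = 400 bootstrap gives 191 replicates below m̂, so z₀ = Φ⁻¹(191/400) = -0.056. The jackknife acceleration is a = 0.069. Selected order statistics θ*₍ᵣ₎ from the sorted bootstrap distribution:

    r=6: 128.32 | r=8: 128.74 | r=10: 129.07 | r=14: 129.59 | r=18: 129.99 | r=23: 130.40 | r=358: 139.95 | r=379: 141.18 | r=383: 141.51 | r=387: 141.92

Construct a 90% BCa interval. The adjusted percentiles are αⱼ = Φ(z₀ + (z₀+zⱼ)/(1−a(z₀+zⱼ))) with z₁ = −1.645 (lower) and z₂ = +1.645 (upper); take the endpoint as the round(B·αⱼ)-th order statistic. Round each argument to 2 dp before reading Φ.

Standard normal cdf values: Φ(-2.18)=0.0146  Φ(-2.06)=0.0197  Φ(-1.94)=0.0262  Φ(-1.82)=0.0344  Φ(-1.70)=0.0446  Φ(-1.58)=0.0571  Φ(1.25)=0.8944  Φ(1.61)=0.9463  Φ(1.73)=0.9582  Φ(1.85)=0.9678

Lower: z₀ + z₁ = -0.056 + (-1.645) = -1.701; 1 − a(z₀+z₁) = 1 − (0.069)(-1.701) = 1.1174; argument = -0.056 + (-1.701)/1.1174 = -1.5783 → -1.58.
α₁ = Φ(-1.58) = 0.0571; rank = round(400 × 0.0571) = 23; θ*₍23₎ = 130.40.
Upper: z₀ + z₂ = 1.589; 1 − a(z₀+z₂) = 0.8904; argument = 1.7287 → 1.73; α₂ = 0.9582; rank = 383; θ*₍383₎ = 141.51.

(130.40, 141.51)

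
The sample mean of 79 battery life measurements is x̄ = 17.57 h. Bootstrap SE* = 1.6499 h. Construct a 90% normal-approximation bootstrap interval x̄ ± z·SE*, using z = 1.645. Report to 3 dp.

Margin = 1.645 × 1.6499 = 2.7141
Interval: 17.57 ± 2.7141

(14.856, 20.284)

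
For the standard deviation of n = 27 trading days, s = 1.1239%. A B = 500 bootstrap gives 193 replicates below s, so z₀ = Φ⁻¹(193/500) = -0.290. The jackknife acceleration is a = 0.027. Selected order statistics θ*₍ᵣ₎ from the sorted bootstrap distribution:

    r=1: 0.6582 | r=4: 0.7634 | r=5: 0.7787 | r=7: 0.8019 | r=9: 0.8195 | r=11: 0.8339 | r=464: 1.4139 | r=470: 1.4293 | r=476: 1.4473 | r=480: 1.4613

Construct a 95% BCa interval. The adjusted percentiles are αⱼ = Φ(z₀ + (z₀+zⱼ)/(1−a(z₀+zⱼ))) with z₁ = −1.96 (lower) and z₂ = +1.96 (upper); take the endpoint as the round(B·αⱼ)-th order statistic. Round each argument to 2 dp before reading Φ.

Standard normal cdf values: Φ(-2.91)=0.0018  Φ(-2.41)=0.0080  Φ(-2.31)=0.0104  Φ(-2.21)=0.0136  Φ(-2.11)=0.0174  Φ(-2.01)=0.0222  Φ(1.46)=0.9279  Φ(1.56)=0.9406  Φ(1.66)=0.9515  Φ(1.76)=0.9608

Lower: z₀ + z₁ = -0.290 + (-1.960) = -2.250; 1 − a(z₀+z₁) = 1 − (0.027)(-2.250) = 1.0608; argument = -0.290 + (-2.250)/1.0608 = -2.4111 → -2.41.
α₁ = Φ(-2.41) = 0.0080; rank = round(500 × 0.0080) = 4; θ*₍4₎ = 0.7634.
Upper: z₀ + z₂ = 1.670; 1 − a(z₀+z₂) = 0.9549; argument = 1.4589 → 1.46; α₂ = 0.9279; rank = 464; θ*₍464₎ = 1.4139.

(0.7634, 1.4139)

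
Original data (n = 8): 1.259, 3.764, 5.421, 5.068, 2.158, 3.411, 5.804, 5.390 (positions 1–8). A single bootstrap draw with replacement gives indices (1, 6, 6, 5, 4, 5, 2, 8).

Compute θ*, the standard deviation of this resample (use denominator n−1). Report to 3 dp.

Resample values: 1.259, 3.411, 3.411, 2.158, 5.068, 2.158, 3.764, 5.390.
Mean = 3.3274; sum of squared deviations = 14.5019
s² = 14.5019 / 7 = 2.0717
s = √2.0717 = 1.439

θ* = 1.439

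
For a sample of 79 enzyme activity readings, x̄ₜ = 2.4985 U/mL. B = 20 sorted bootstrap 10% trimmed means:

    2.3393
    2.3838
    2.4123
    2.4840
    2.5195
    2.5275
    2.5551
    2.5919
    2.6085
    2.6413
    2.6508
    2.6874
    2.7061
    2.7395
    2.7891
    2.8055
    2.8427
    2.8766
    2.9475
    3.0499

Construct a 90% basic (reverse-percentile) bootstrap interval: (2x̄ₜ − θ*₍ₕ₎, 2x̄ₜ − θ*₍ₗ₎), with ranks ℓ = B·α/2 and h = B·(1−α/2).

Percentile endpoints at ranks 1 and 19: θ*₍1₎ = 2.3393, θ*₍19₎ = 2.9475.
Basic interval reflects these around x̄ₜ:
  lower = 2 × 2.4985 − 2.9475 = 2.0495
  upper = 2 × 2.4985 − 2.3393 = 2.6577

(2.0495, 2.6577)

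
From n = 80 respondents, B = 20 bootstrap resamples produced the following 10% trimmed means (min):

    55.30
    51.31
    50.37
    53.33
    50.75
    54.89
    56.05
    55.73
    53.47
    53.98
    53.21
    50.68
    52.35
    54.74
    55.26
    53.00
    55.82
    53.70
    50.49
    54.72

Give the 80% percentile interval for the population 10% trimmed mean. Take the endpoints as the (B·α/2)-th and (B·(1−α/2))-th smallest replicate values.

(50.49, 55.73)

Sorted replicates: 50.37, 50.49, 50.68, 50.75, 51.31, 52.35, 53.00, 53.21, 53.33, 53.47, 53.70, 53.98, 54.72, 54.74, 54.89, 55.26, 55.30, 55.73, 55.82, 56.05
α = 0.20; lower rank = 20 × 0.100 = 2; upper rank = 20 × 0.900 = 18.
The 2nd smallest replicate is 50.49; the 18th is 55.73.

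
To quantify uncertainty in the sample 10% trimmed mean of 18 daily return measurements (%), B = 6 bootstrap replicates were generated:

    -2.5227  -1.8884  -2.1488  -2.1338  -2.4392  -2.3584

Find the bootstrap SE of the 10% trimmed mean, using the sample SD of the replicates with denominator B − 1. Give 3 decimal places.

Bootstrap SE is the standard deviation of the 6 replicate 10% trimmed means.
Mean of replicates: ((-2.5227) + (-1.8884) + (-2.1488) + (-2.1338) + (-2.4392) + (-2.3584)) / 6 = -13.49130 / 6 = -2.24855
Sum of squared deviations: (−0.27415)² + (+0.36015)² + (+0.09975)² + (+0.11475)² + (−0.19065)² + (−0.10985)² = 0.27640
Variance = 0.27640 / 5 = 0.05528
SE* = √0.05528

SE* = 0.235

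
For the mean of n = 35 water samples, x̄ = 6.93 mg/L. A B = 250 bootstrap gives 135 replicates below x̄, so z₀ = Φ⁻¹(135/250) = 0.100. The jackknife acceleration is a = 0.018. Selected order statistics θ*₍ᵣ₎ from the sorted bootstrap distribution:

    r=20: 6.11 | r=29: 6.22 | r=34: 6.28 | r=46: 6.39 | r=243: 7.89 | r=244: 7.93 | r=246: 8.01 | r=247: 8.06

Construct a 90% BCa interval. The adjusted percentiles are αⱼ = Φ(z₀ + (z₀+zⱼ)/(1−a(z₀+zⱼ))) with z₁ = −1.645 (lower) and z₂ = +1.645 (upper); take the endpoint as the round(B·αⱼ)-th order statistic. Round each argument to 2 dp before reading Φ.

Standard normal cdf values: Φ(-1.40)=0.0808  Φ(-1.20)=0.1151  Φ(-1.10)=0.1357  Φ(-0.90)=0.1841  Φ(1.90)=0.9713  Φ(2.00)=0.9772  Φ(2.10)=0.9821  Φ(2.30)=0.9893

(6.11, 7.89)

Lower: z₀ + z₁ = 0.100 + (-1.645) = -1.545; 1 − a(z₀+z₁) = 1 − (0.018)(-1.545) = 1.0278; argument = 0.100 + (-1.545)/1.0278 = -1.4032 → -1.40.
α₁ = Φ(-1.40) = 0.0808; rank = round(250 × 0.0808) = 20; θ*₍20₎ = 6.11.
Upper: z₀ + z₂ = 1.745; 1 − a(z₀+z₂) = 0.9686; argument = 1.9016 → 1.90; α₂ = 0.9713; rank = 243; θ*₍243₎ = 7.89.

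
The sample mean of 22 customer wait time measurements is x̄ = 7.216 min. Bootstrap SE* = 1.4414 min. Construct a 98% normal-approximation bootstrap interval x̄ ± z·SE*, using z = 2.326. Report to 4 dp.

Margin = 2.326 × 1.4414 = 3.35270
Interval: 7.216 ± 3.35270

(3.8633, 10.5687)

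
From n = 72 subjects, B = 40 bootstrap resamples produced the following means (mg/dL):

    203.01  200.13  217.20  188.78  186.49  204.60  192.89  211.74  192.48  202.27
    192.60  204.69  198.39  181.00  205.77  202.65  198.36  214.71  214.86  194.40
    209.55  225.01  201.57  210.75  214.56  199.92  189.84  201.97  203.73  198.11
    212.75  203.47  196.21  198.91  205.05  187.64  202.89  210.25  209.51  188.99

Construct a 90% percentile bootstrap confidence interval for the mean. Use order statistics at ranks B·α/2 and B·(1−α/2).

Sorted replicates: 181.00, 186.49, 187.64, 188.78, 188.99, 189.84, 192.48, 192.60, 192.89, 194.40, 196.21, 198.11, 198.36, 198.39, 198.91, 199.92, 200.13, 201.57, 201.97, 202.27, 202.65, 202.89, 203.01, 203.47, 203.73, 204.60, 204.69, 205.05, 205.77, 209.51, 209.55, 210.25, 210.75, 211.74, 212.75, 214.56, 214.71, 214.86, 217.20, 225.01
α = 0.10; lower rank = 40 × 0.050 = 2; upper rank = 40 × 0.950 = 38.
The 2nd smallest replicate is 186.49; the 38th is 214.86.

(186.49, 214.86)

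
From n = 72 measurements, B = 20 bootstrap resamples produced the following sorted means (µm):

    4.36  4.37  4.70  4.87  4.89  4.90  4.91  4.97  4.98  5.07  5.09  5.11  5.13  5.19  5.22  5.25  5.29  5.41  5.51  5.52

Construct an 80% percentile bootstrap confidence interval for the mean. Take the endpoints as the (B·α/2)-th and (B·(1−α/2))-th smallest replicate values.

(4.37, 5.41)

α = 0.20; lower rank = 20 × 0.100 = 2; upper rank = 20 × 0.900 = 18.
The 2nd smallest replicate is 4.37; the 18th is 5.41.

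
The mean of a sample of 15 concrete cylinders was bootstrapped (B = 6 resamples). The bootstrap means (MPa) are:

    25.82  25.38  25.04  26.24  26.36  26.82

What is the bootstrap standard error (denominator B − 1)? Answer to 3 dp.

SE* = 0.660

Bootstrap SE is the standard deviation of the 6 replicate means.
Mean of replicates: (25.82 + 25.38 + 25.04 + 26.24 + 26.36 + 26.82) / 6 = 155.6600 / 6 = 25.9433
Sum of squared deviations: (−0.1233)² + (−0.5633)² + (−0.9033)² + (+0.2967)² + (+0.4167)² + (+0.8767)² = 2.1787
Variance = 2.1787 / 5 = 0.4357
SE* = √0.4357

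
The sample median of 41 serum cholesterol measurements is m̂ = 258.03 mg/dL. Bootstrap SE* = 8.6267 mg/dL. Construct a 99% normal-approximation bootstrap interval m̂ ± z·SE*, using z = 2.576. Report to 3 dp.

Margin = 2.576 × 8.6267 = 22.2224
Interval: 258.03 ± 22.2224

(235.808, 280.252)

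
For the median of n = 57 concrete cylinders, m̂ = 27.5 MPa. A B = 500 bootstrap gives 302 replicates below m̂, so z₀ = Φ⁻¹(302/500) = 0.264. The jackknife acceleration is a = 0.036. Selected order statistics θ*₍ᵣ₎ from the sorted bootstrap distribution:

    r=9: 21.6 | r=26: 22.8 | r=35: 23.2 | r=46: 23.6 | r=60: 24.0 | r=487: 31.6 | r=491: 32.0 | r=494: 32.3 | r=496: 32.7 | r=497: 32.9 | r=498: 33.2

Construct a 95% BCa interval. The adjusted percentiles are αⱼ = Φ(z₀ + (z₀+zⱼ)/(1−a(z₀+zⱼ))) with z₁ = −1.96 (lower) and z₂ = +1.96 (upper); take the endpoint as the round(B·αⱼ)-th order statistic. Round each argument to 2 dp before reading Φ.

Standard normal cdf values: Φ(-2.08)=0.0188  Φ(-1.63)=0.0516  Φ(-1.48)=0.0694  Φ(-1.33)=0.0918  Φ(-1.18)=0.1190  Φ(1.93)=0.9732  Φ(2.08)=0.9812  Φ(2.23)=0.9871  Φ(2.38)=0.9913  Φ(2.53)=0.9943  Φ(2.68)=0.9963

Lower: z₀ + z₁ = 0.264 + (-1.960) = -1.696; 1 − a(z₀+z₁) = 1 − (0.036)(-1.696) = 1.0611; argument = 0.264 + (-1.696)/1.0611 = -1.3344 → -1.33.
α₁ = Φ(-1.33) = 0.0918; rank = round(500 × 0.0918) = 46; θ*₍46₎ = 23.6.
Upper: z₀ + z₂ = 2.224; 1 − a(z₀+z₂) = 0.9199; argument = 2.6816 → 2.68; α₂ = 0.9963; rank = 498; θ*₍498₎ = 33.2.

(23.6, 33.2)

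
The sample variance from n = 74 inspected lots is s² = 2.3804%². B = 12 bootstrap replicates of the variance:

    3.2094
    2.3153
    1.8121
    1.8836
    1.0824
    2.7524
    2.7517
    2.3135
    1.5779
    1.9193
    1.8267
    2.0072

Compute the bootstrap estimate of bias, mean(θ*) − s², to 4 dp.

bias = −0.2594

mean(θ*) = (3.2094 + 2.3153 + 1.8121 + 1.8836 + 1.0824 + 2.7524 + 2.7517 + 2.3135 + 1.5779 + 1.9193 + 1.8267 + 2.0072) / 12 = 2.12096
bias = 2.12096 − 2.3804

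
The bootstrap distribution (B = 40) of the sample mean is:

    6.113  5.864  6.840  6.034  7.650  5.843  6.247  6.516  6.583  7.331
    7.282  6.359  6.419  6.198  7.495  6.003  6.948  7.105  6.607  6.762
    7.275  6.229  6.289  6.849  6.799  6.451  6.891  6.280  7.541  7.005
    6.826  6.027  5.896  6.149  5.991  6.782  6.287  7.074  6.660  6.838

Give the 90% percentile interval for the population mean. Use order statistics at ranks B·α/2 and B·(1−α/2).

Sorted replicates: 5.843, 5.864, 5.896, 5.991, 6.003, 6.027, 6.034, 6.113, 6.149, 6.198, 6.229, 6.247, 6.280, 6.287, 6.289, 6.359, 6.419, 6.451, 6.516, 6.583, 6.607, 6.660, 6.762, 6.782, 6.799, 6.826, 6.838, 6.840, 6.849, 6.891, 6.948, 7.005, 7.074, 7.105, 7.275, 7.282, 7.331, 7.495, 7.541, 7.650
α = 0.10; lower rank = 40 × 0.050 = 2; upper rank = 40 × 0.950 = 38.
The 2nd smallest replicate is 5.864; the 38th is 7.495.

(5.864, 7.495)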